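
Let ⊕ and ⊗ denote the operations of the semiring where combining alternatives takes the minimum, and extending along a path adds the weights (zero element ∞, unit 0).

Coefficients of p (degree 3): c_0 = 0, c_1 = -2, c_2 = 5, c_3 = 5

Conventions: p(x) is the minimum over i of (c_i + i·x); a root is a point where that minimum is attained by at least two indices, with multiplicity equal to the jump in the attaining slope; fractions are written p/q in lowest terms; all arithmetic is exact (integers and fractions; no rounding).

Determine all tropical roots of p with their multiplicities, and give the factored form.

hull edge (i=0, c=0) to (i=1, c=-2): slope -2, span 1
hull edge (i=1, c=-2) to (i=3, c=5): slope 7/2, span 2
Factored form: p(x) = 5 ⊗ (x ⊕ (-7/2)) ⊗ (x ⊕ (-7/2)) ⊗ (x ⊕ 2)
Answer: roots = -7/2 (mult 2), 2 (mult 1)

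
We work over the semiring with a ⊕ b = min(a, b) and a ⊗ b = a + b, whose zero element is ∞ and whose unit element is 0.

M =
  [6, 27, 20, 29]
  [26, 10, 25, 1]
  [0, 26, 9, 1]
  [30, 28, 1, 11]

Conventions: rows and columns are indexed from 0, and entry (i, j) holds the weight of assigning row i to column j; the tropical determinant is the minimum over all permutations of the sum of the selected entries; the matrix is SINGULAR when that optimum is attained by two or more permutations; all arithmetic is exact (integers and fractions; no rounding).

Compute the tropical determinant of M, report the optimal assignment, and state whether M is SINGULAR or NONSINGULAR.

σ = (0, 1, 2, 3): 6 + 10 + 9 + 11 = 36
σ = (0, 1, 3, 2): 6 + 10 + 1 + 1 = 18
σ = (0, 2, 1, 3): 6 + 25 + 26 + 11 = 68
σ = (0, 2, 3, 1): 6 + 25 + 1 + 28 = 60
σ = (0, 3, 1, 2): 6 + 1 + 26 + 1 = 34
σ = (0, 3, 2, 1): 6 + 1 + 9 + 28 = 44
σ = (1, 0, 2, 3): 27 + 26 + 9 + 11 = 73
σ = (1, 0, 3, 2): 27 + 26 + 1 + 1 = 55
σ = (1, 2, 0, 3): 27 + 25 + 0 + 11 = 63
σ = (1, 2, 3, 0): 27 + 25 + 1 + 30 = 83
σ = (1, 3, 0, 2): 27 + 1 + 0 + 1 = 29
σ = (1, 3, 2, 0): 27 + 1 + 9 + 30 = 67
σ = (2, 0, 1, 3): 20 + 26 + 26 + 11 = 83
σ = (2, 0, 3, 1): 20 + 26 + 1 + 28 = 75
σ = (2, 1, 0, 3): 20 + 10 + 0 + 11 = 41
σ = (2, 1, 3, 0): 20 + 10 + 1 + 30 = 61
σ = (2, 3, 0, 1): 20 + 1 + 0 + 28 = 49
σ = (2, 3, 1, 0): 20 + 1 + 26 + 30 = 77
σ = (3, 0, 1, 2): 29 + 26 + 26 + 1 = 82
σ = (3, 0, 2, 1): 29 + 26 + 9 + 28 = 92
σ = (3, 1, 0, 2): 29 + 10 + 0 + 1 = 40
σ = (3, 1, 2, 0): 29 + 10 + 9 + 30 = 78
σ = (3, 2, 0, 1): 29 + 25 + 0 + 28 = 82
σ = (3, 2, 1, 0): 29 + 25 + 26 + 30 = 110
Optimal value attained by: σ = (0, 1, 3, 2).
Answer: det⊕(M) = 18; verdict: NONSINGULAR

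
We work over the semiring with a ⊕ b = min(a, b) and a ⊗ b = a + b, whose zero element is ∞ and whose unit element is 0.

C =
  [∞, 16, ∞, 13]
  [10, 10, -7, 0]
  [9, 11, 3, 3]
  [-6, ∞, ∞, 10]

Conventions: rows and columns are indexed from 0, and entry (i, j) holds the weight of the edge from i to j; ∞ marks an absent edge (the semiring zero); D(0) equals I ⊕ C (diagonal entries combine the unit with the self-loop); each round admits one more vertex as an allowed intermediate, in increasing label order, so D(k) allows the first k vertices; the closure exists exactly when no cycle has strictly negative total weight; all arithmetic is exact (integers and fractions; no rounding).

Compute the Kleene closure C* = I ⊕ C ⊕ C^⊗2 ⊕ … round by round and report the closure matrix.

D(0):
  [0, 16, ∞, 13]
  [10, 0, -7, 0]
  [9, 11, 0, 3]
  [-6, ∞, ∞, 0]
D(1):
  [0, 16, ∞, 13]
  [10, 0, -7, 0]
  [9, 11, 0, 3]
  [-6, 10, ∞, 0]
D(2):
  [0, 16, 9, 13]
  [10, 0, -7, 0]
  [9, 11, 0, 3]
  [-6, 10, 3, 0]
D(3):
  [0, 16, 9, 12]
  [2, 0, -7, -4]
  [9, 11, 0, 3]
  [-6, 10, 3, 0]
D(4):
  [0, 16, 9, 12]
  [-10, 0, -7, -4]
  [-3, 11, 0, 3]
  [-6, 10, 3, 0]
Answer: C* = [[0, 16, 9, 12], [-10, 0, -7, -4], [-3, 11, 0, 3], [-6, 10, 3, 0]]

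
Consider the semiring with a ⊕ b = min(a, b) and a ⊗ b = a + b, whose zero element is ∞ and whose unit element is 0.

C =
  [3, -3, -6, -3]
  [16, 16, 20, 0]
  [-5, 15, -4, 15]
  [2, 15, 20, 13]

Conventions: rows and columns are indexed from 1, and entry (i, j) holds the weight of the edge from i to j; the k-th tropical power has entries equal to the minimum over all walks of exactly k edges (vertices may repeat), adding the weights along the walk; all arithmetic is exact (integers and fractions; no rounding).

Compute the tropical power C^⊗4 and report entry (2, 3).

C^⊗2:
  [-11, 0, -10, -3]
  [2, 13, 10, 13]
  [-9, -8, -11, -8]
  [5, -1, -4, -1]
C^⊗3:
  [-15, -14, -17, -14]
  [5, -1, -4, -1]
  [-16, -12, -15, -12]
  [-9, 2, -8, -1]
C^⊗4:
  [-22, -18, -21, -18]
  [-9, 2, -8, -1]
  [-20, -19, -22, -19]
  [-13, -12, -15, -12]
Key observation: the optimum is the walk 2->4->1->3->3, with weight 0 + 2 + (-6) + (-4) = -8.
Optimal value attained by: walk 2->4->1->3->3.
Answer: (C^⊗4)[2][3] = -8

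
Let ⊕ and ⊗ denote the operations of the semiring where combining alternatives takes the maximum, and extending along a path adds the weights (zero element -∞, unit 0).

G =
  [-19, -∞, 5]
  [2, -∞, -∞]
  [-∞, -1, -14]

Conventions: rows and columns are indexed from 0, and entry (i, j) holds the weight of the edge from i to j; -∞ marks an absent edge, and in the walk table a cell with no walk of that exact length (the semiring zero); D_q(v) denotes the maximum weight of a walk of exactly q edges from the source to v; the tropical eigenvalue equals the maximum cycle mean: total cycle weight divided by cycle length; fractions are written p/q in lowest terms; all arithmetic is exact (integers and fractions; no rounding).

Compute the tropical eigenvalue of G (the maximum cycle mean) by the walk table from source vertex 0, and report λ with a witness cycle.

q=0: [0, -∞, -∞]
q=1: [-19, -∞, 5]
q=2: [-38, 4, -9]
q=3: [6, -10, -23]
Optimal cycle mean attained by: cycle 0->2->1->0, total 5 + (-1) + 2, length 3.
Answer: λ = 2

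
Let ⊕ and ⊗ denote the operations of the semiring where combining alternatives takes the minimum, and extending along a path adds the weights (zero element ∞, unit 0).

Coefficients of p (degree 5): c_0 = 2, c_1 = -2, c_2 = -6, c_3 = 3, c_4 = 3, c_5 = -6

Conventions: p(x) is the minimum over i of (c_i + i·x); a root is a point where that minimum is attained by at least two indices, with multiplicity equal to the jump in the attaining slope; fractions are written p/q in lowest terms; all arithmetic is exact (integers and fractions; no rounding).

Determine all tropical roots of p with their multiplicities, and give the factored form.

hull edge (i=0, c=2) to (i=2, c=-6): slope -4, span 2
hull edge (i=2, c=-6) to (i=5, c=-6): slope 0, span 3
Factored form: p(x) = -6 ⊗ (x ⊕ 0) ⊗ (x ⊕ 0) ⊗ (x ⊕ 0) ⊗ (x ⊕ 4) ⊗ (x ⊕ 4)
Answer: roots = 0 (mult 3), 4 (mult 2)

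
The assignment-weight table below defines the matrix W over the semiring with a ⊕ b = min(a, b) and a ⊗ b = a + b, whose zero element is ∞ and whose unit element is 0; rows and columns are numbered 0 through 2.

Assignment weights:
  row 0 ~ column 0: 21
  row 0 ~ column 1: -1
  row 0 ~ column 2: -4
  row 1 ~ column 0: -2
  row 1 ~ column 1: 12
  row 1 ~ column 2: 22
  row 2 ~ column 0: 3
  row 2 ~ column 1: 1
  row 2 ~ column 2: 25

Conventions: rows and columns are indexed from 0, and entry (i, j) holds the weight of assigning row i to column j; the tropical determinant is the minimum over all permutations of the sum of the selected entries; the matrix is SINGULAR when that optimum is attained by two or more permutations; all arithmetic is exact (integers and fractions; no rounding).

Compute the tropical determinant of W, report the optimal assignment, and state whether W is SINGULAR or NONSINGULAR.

σ = (0, 1, 2): 21 + 12 + 25 = 58
σ = (0, 2, 1): 21 + 22 + 1 = 44
σ = (1, 0, 2): (-1) + (-2) + 25 = 22
σ = (1, 2, 0): (-1) + 22 + 3 = 24
σ = (2, 0, 1): (-4) + (-2) + 1 = -5
σ = (2, 1, 0): (-4) + 12 + 3 = 11
Optimal value attained by: σ = (2, 0, 1).
Answer: det⊕(W) = -5; verdict: NONSINGULAR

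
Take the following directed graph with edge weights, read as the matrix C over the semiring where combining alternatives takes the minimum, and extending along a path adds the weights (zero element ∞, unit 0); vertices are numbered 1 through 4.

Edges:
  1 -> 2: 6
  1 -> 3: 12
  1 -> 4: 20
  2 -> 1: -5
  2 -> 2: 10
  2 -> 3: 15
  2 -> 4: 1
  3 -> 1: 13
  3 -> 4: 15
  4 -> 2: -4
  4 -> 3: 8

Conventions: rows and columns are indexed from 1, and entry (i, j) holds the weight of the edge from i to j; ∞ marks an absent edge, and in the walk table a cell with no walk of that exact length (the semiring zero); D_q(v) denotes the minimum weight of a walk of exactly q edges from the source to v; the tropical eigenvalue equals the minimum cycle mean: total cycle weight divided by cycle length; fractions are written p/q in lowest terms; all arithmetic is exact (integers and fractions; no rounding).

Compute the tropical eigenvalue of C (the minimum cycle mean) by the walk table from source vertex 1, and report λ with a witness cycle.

q=0: [0, ∞, ∞, ∞]
q=1: [∞, 6, 12, 20]
q=2: [1, 16, 21, 7]
q=3: [11, 3, 13, 17]
q=4: [-2, 13, 18, 4]
Optimal cycle mean attained by: cycle 2->4->2, total 1 + (-4), length 2.
Answer: λ = -3/2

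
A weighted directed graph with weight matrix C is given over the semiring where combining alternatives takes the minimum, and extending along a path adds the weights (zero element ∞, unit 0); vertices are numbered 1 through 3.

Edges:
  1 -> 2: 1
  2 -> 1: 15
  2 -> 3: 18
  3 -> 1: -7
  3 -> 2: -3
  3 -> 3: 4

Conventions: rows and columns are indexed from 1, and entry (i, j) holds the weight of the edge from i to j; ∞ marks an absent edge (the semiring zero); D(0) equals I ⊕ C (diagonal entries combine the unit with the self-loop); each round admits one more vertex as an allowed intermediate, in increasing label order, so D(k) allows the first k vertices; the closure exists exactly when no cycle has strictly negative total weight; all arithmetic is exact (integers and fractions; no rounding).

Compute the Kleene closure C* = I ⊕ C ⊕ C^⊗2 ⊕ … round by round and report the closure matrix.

D(0):
  [0, 1, ∞]
  [15, 0, 18]
  [-7, -3, 0]
D(1):
  [0, 1, ∞]
  [15, 0, 18]
  [-7, -6, 0]
D(2):
  [0, 1, 19]
  [15, 0, 18]
  [-7, -6, 0]
D(3):
  [0, 1, 19]
  [11, 0, 18]
  [-7, -6, 0]
Answer: C* = [[0, 1, 19], [11, 0, 18], [-7, -6, 0]]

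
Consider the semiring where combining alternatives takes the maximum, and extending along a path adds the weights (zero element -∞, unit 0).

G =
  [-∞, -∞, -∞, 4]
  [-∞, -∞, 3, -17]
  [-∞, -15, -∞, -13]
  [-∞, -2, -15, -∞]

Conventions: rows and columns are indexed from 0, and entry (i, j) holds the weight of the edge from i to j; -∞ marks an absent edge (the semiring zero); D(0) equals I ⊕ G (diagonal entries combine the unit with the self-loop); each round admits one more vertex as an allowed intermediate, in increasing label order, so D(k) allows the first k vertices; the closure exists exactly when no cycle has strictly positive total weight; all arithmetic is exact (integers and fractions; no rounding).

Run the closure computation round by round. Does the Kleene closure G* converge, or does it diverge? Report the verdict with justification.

D(0):
  [0, -∞, -∞, 4]
  [-∞, 0, 3, -17]
  [-∞, -15, 0, -13]
  [-∞, -2, -15, 0]
D(1):
  [0, -∞, -∞, 4]
  [-∞, 0, 3, -17]
  [-∞, -15, 0, -13]
  [-∞, -2, -15, 0]
D(2):
  [0, -∞, -∞, 4]
  [-∞, 0, 3, -17]
  [-∞, -15, 0, -13]
  [-∞, -2, 1, 0]
D(3):
  [0, -∞, -∞, 4]
  [-∞, 0, 3, -10]
  [-∞, -15, 0, -13]
  [-∞, -2, 1, 0]
D(4):
  [0, 2, 5, 4]
  [-∞, 0, 3, -10]
  [-∞, -15, 0, -13]
  [-∞, -2, 1, 0]
Key observation: every diagonal entry stays at the unit through all rounds, so no improving cycle exists.
Answer: CONVERGES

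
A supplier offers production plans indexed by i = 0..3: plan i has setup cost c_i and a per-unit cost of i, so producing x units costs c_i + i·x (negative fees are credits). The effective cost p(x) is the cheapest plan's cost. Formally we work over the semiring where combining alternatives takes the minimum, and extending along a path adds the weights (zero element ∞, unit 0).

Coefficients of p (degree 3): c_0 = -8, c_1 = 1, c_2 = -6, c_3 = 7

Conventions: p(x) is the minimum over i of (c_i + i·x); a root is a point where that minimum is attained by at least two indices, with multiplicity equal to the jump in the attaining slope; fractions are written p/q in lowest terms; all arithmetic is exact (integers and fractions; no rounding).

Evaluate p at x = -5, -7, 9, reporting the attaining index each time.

p(-5) = min(-8+0·(-5)=-8, 1+1·(-5)=-4, -6+2·(-5)=-16, 7+3·(-5)=-8) = -16 (attained by i=2)
p(-7) = min(-8+0·(-7)=-8, 1+1·(-7)=-6, -6+2·(-7)=-20, 7+3·(-7)=-14) = -20 (attained by i=2)
p(9) = min(-8+0·9=-8, 1+1·9=10, -6+2·9=12, 7+3·9=34) = -8 (attained by i=0)
Answer: p(-5) = -16; p(-7) = -20; p(9) = -8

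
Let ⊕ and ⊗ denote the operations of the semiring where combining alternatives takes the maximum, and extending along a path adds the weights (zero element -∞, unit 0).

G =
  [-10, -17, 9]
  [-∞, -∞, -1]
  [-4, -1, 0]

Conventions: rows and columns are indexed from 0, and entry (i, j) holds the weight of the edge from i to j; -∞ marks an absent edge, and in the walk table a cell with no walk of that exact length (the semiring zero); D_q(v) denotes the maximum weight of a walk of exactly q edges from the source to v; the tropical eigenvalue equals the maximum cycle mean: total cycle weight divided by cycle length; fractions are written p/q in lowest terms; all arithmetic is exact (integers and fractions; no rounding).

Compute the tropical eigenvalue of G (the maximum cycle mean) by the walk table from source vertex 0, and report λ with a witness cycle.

q=0: [0, -∞, -∞]
q=1: [-10, -17, 9]
q=2: [5, 8, 9]
q=3: [5, 8, 14]
Optimal cycle mean attained by: cycle 0->2->0, total 9 + (-4), length 2.
Answer: λ = 5/2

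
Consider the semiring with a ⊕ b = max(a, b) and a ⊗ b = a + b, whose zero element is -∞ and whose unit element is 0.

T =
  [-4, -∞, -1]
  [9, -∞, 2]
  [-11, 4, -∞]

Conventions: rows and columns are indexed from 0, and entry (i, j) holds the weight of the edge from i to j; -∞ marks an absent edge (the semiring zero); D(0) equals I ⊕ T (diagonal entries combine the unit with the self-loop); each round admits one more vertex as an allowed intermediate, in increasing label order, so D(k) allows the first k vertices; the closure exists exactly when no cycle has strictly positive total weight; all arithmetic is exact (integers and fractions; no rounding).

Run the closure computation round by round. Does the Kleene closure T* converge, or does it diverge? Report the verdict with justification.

D(0):
  [0, -∞, -1]
  [9, 0, 2]
  [-11, 4, 0]
D(1):
  [0, -∞, -1]
  [9, 0, 8]
  [-11, 4, 0]
Detection: at round 2, diagonal entry (2, 2) turns strictly positive.
Key observation: the cycle 2->1->0->2 has total weight 4 + 9 + (-1), which is strictly positive.
Answer: DIVERGES — positive cycle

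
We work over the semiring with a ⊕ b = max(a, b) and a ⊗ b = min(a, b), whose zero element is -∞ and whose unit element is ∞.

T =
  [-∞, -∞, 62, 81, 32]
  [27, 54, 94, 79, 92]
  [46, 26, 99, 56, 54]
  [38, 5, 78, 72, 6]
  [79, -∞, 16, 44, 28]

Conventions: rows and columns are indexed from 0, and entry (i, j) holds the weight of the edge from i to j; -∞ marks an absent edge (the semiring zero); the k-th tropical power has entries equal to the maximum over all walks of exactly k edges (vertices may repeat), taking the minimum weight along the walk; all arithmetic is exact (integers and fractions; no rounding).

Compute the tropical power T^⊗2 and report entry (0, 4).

T^⊗2:
  [46, 26, 78, 72, 54]
  [79, 54, 94, 72, 54]
  [54, 26, 99, 56, 54]
  [46, 26, 78, 72, 54]
  [38, 16, 62, 79, 32]
Key observation: the optimum is the walk 0->2->4, with weight 62 min 54 = 54.
Optimal value attained by: walk 0->2->4.
Answer: (T^⊗2)[0][4] = 54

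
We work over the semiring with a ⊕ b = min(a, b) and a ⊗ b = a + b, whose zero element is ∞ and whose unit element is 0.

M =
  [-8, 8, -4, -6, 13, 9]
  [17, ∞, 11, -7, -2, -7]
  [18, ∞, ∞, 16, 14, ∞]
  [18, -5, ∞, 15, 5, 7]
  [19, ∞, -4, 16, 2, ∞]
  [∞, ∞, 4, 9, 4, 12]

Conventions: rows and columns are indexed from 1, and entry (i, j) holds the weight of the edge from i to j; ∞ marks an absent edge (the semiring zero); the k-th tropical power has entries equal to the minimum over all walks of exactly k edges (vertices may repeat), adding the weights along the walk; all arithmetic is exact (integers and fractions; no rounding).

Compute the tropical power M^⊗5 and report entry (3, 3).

M^⊗2:
  [-16, -11, -12, -14, -1, 1]
  [9, -12, -6, 2, -3, 0]
  [10, 11, 10, 12, 16, 23]
  [10, 10, 1, -12, -7, -12]
  [11, 11, -2, 12, 4, 23]
  [22, 4, 0, 20, 6, 16]
M^⊗3:
  [-24, -19, -20, -22, -13, -18]
  [1, -3, -7, -19, -14, -19]
  [2, 7, 6, 4, 9, 4]
  [2, -17, -11, -3, -8, -5]
  [3, 7, 0, 4, 6, 4]
  [14, 15, 2, -3, 2, -3]
M^⊗4:
  [-32, -27, -28, -30, -21, -26]
  [-7, -24, -18, -10, -15, -12]
  [-6, -1, -2, -4, 5, 0]
  [-6, -8, -12, -24, -19, -24]
  [-5, -1, -1, -3, 5, 0]
  [6, -8, -2, 6, 1, 4]
M^⊗5:
  [-40, -35, -36, -38, -29, -34]
  [-15, -15, -19, -31, -26, -31]
  [-14, -9, -10, -12, -3, -8]
  [-14, -29, -23, -15, -20, -17]
  [-13, -8, -9, -11, -3, -8]
  [-2, 1, -3, -15, -10, -15]
Key observation: the optimum is the walk 3->1->1->1->1->3, with weight 18 + (-8) + (-8) + (-8) + (-4) = -10.
Optimal value attained by: walk 3->1->1->1->1->3.
Answer: (M^⊗5)[3][3] = -10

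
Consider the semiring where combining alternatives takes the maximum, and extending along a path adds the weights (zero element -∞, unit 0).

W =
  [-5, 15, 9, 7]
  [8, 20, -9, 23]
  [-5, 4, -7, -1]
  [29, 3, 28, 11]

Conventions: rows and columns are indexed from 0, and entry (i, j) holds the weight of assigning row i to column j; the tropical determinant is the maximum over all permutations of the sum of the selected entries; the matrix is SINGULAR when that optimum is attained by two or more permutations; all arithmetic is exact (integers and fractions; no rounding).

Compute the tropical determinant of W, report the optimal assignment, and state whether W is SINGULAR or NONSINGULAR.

σ = (0, 1, 2, 3): (-5) + 20 + (-7) + 11 = 19
σ = (0, 1, 3, 2): (-5) + 20 + (-1) + 28 = 42
σ = (0, 2, 1, 3): (-5) + (-9) + 4 + 11 = 1
σ = (0, 2, 3, 1): (-5) + (-9) + (-1) + 3 = -12
σ = (0, 3, 1, 2): (-5) + 23 + 4 + 28 = 50
σ = (0, 3, 2, 1): (-5) + 23 + (-7) + 3 = 14
σ = (1, 0, 2, 3): 15 + 8 + (-7) + 11 = 27
σ = (1, 0, 3, 2): 15 + 8 + (-1) + 28 = 50
σ = (1, 2, 0, 3): 15 + (-9) + (-5) + 11 = 12
σ = (1, 2, 3, 0): 15 + (-9) + (-1) + 29 = 34
σ = (1, 3, 0, 2): 15 + 23 + (-5) + 28 = 61
σ = (1, 3, 2, 0): 15 + 23 + (-7) + 29 = 60
σ = (2, 0, 1, 3): 9 + 8 + 4 + 11 = 32
σ = (2, 0, 3, 1): 9 + 8 + (-1) + 3 = 19
σ = (2, 1, 0, 3): 9 + 20 + (-5) + 11 = 35
σ = (2, 1, 3, 0): 9 + 20 + (-1) + 29 = 57
σ = (2, 3, 0, 1): 9 + 23 + (-5) + 3 = 30
σ = (2, 3, 1, 0): 9 + 23 + 4 + 29 = 65
σ = (3, 0, 1, 2): 7 + 8 + 4 + 28 = 47
σ = (3, 0, 2, 1): 7 + 8 + (-7) + 3 = 11
σ = (3, 1, 0, 2): 7 + 20 + (-5) + 28 = 50
σ = (3, 1, 2, 0): 7 + 20 + (-7) + 29 = 49
σ = (3, 2, 0, 1): 7 + (-9) + (-5) + 3 = -4
σ = (3, 2, 1, 0): 7 + (-9) + 4 + 29 = 31
Optimal value attained by: σ = (2, 3, 1, 0).
Answer: det⊕(W) = 65; verdict: NONSINGULAR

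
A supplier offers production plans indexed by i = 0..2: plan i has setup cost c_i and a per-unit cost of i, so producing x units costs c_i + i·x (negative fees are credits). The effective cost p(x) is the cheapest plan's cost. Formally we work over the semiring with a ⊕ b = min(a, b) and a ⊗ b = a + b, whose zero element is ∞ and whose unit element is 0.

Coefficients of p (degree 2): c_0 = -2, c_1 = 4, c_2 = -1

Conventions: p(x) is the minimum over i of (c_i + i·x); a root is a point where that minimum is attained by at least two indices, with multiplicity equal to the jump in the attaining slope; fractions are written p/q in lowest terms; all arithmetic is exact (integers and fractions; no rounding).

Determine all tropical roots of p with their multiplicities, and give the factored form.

hull edge (i=0, c=-2) to (i=2, c=-1): slope 1/2, span 2
Factored form: p(x) = -1 ⊗ (x ⊕ (-1/2)) ⊗ (x ⊕ (-1/2))
Answer: roots = -1/2 (mult 2)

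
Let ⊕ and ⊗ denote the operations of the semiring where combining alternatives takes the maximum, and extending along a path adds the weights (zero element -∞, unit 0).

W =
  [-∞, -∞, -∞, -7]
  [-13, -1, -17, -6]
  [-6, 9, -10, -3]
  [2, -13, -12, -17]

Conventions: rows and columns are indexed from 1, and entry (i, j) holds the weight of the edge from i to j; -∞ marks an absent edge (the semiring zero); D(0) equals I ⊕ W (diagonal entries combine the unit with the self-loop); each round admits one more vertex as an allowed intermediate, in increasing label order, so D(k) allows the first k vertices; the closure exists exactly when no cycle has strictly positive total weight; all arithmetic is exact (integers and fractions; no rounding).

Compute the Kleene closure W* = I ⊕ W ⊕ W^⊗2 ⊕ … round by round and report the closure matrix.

D(0):
  [0, -∞, -∞, -7]
  [-13, 0, -17, -6]
  [-6, 9, 0, -3]
  [2, -13, -12, 0]
D(1):
  [0, -∞, -∞, -7]
  [-13, 0, -17, -6]
  [-6, 9, 0, -3]
  [2, -13, -12, 0]
D(2):
  [0, -∞, -∞, -7]
  [-13, 0, -17, -6]
  [-4, 9, 0, 3]
  [2, -13, -12, 0]
D(3):
  [0, -∞, -∞, -7]
  [-13, 0, -17, -6]
  [-4, 9, 0, 3]
  [2, -3, -12, 0]
D(4):
  [0, -10, -19, -7]
  [-4, 0, -17, -6]
  [5, 9, 0, 3]
  [2, -3, -12, 0]
Answer: W* = [[0, -10, -19, -7], [-4, 0, -17, -6], [5, 9, 0, 3], [2, -3, -12, 0]]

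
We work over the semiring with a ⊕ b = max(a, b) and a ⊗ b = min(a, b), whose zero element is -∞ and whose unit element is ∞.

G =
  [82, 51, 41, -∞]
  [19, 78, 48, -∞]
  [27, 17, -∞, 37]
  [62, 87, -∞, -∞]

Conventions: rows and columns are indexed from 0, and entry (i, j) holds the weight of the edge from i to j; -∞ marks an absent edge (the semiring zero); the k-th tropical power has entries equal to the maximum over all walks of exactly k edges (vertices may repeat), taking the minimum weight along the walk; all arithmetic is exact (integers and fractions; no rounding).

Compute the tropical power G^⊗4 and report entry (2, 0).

G^⊗2:
  [82, 51, 48, 37]
  [27, 78, 48, 37]
  [37, 37, 27, -∞]
  [62, 78, 48, -∞]
G^⊗3:
  [82, 51, 48, 37]
  [37, 78, 48, 37]
  [37, 37, 37, 27]
  [62, 78, 48, 37]
G^⊗4:
  [82, 51, 48, 37]
  [37, 78, 48, 37]
  [37, 37, 37, 37]
  [62, 78, 48, 37]
Key observation: the optimum is the walk 2->3->0->0->0, with weight 37 min 62 min 82 min 82 = 37.
Optimal value attained by: walk 2->3->0->0->0.
Answer: (G^⊗4)[2][0] = 37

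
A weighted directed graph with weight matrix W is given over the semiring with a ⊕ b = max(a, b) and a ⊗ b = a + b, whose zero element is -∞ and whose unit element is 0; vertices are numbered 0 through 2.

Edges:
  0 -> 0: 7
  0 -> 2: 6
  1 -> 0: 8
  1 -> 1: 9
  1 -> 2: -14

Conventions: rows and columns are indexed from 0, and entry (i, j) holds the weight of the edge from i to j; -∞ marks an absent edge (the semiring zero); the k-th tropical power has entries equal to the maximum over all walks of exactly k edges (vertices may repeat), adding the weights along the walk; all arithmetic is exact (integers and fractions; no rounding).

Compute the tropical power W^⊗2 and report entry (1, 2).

W^⊗2:
  [14, -∞, 13]
  [17, 18, 14]
  [-∞, -∞, -∞]
Key observation: the optimum is the walk 1->0->2, with weight 8 + 6 = 14.
Optimal value attained by: walk 1->0->2.
Answer: (W^⊗2)[1][2] = 14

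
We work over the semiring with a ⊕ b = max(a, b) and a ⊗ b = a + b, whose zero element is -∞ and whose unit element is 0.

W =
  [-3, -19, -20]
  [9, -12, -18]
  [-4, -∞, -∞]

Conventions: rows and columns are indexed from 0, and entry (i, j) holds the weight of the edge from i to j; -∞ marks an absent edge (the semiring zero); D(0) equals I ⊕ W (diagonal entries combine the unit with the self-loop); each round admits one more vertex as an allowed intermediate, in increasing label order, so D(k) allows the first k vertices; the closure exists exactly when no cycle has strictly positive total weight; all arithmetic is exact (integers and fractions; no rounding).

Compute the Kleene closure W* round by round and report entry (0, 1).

D(0):
  [0, -19, -20]
  [9, 0, -18]
  [-4, -∞, 0]
D(1):
  [0, -19, -20]
  [9, 0, -11]
  [-4, -23, 0]
D(2):
  [0, -19, -20]
  [9, 0, -11]
  [-4, -23, 0]
D(3):
  [0, -19, -20]
  [9, 0, -11]
  [-4, -23, 0]
Answer: W*[0][1] = -19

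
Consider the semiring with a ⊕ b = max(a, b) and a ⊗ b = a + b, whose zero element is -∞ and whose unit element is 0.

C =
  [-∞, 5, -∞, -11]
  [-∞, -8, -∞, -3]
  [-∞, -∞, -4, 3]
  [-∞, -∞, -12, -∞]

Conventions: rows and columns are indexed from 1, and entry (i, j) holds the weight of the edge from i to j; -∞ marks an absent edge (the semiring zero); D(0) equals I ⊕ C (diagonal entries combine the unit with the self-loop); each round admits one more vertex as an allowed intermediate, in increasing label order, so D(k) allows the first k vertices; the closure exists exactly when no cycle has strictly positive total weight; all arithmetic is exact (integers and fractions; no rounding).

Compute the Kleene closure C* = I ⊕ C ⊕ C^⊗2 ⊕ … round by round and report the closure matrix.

D(0):
  [0, 5, -∞, -11]
  [-∞, 0, -∞, -3]
  [-∞, -∞, 0, 3]
  [-∞, -∞, -12, 0]
D(1):
  [0, 5, -∞, -11]
  [-∞, 0, -∞, -3]
  [-∞, -∞, 0, 3]
  [-∞, -∞, -12, 0]
D(2):
  [0, 5, -∞, 2]
  [-∞, 0, -∞, -3]
  [-∞, -∞, 0, 3]
  [-∞, -∞, -12, 0]
D(3):
  [0, 5, -∞, 2]
  [-∞, 0, -∞, -3]
  [-∞, -∞, 0, 3]
  [-∞, -∞, -12, 0]
D(4):
  [0, 5, -10, 2]
  [-∞, 0, -15, -3]
  [-∞, -∞, 0, 3]
  [-∞, -∞, -12, 0]
Answer: C* = [[0, 5, -10, 2], [-∞, 0, -15, -3], [-∞, -∞, 0, 3], [-∞, -∞, -12, 0]]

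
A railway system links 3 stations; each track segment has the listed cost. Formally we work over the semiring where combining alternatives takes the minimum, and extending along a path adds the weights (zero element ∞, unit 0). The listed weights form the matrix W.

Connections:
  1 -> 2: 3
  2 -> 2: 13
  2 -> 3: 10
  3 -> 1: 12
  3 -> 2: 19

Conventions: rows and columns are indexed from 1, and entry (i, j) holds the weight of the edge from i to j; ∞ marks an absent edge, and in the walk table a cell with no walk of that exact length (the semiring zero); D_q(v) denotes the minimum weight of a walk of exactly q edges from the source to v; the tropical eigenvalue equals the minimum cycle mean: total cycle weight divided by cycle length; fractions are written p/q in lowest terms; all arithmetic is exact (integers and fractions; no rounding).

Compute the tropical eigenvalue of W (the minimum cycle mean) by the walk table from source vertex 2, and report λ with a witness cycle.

q=0: [∞, 0, ∞]
q=1: [∞, 13, 10]
q=2: [22, 26, 23]
q=3: [35, 25, 36]
Optimal cycle mean attained by: cycle 1->2->3->1, total 3 + 10 + 12, length 3.
Answer: λ = 25/3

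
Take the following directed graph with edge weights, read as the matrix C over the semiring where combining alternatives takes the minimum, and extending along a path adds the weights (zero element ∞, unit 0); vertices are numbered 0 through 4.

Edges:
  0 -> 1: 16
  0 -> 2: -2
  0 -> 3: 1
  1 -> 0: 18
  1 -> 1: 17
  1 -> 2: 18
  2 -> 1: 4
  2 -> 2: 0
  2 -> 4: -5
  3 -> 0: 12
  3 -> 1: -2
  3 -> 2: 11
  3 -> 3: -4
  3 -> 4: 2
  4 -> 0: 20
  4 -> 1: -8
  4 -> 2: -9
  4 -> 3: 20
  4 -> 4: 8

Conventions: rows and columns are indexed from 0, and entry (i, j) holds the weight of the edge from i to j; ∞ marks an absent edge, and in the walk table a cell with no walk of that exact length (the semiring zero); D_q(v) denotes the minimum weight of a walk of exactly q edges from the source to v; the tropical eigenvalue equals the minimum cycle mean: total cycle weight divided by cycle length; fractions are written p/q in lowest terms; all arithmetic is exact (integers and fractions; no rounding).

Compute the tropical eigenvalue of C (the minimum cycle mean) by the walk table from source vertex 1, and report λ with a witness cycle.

q=0: [∞, 0, ∞, ∞, ∞]
q=1: [18, 17, 18, ∞, ∞]
q=2: [35, 22, 16, 19, 13]
q=3: [31, 5, 4, 15, 11]
q=4: [23, 3, 2, 11, -1]
q=5: [19, -9, -10, 7, -3]
Optimal cycle mean attained by: cycle 2->4->2, total (-5) + (-9), length 2.
Answer: λ = -7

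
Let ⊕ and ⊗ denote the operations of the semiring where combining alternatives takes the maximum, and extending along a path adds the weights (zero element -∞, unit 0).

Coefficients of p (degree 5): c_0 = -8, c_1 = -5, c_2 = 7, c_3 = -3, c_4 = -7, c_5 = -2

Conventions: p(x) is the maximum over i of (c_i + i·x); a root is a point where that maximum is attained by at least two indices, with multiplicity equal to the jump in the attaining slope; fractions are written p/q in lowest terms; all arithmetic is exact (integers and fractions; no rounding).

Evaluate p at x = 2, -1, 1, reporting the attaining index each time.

p(2) = max(-8+0·2=-8, -5+1·2=-3, 7+2·2=11, -3+3·2=3, -7+4·2=1, -2+5·2=8) = 11 (attained by i=2)
p(-1) = max(-8+0·(-1)=-8, -5+1·(-1)=-6, 7+2·(-1)=5, -3+3·(-1)=-6, -7+4·(-1)=-11, -2+5·(-1)=-7) = 5 (attained by i=2)
p(1) = max(-8+0·1=-8, -5+1·1=-4, 7+2·1=9, -3+3·1=0, -7+4·1=-3, -2+5·1=3) = 9 (attained by i=2)
Answer: p(2) = 11; p(-1) = 5; p(1) = 9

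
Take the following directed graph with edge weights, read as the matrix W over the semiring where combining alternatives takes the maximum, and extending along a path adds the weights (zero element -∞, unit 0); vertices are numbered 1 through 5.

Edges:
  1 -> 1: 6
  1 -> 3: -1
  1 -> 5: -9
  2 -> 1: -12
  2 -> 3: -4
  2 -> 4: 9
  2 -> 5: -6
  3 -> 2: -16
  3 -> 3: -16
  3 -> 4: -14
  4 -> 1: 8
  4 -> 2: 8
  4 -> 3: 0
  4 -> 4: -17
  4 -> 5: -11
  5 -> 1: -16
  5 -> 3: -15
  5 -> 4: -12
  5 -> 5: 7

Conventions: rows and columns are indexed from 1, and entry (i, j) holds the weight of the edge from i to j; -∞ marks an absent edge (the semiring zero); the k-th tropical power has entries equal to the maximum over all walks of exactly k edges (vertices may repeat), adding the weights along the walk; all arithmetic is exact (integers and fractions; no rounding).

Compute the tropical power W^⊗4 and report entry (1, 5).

W^⊗2:
  [12, -17, 5, -15, -2]
  [17, 17, 9, -8, 1]
  [-6, -6, -14, -7, -22]
  [14, -9, 7, 17, 2]
  [-4, -4, -8, -5, 14]
W^⊗3:
  [18, -7, 11, -8, 5]
  [23, 0, 16, 26, 11]
  [1, 1, -7, 3, -12]
  [25, 25, 17, 0, 9]
  [3, 3, -1, 5, 21]
W^⊗4:
  [24, 0, 17, 2, 12]
  [34, 34, 26, 9, 18]
  [11, 11, 3, 10, -5]
  [31, 8, 24, 34, 19]
  [13, 13, 6, 12, 28]
Key observation: the optimum is the walk 1->5->5->5->5, with weight (-9) + 7 + 7 + 7 = 12.
Optimal value attained by: walk 1->5->5->5->5.
Answer: (W^⊗4)[1][5] = 12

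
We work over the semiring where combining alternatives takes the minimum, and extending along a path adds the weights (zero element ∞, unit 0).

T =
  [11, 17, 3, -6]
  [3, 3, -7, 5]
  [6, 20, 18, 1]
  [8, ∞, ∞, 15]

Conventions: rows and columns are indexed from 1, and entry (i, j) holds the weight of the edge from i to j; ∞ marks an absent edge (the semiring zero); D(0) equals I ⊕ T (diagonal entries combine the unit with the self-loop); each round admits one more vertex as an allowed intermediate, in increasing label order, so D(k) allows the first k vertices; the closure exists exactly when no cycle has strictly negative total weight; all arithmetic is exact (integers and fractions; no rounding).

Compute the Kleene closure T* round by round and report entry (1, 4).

D(0):
  [0, 17, 3, -6]
  [3, 0, -7, 5]
  [6, 20, 0, 1]
  [8, ∞, ∞, 0]
D(1):
  [0, 17, 3, -6]
  [3, 0, -7, -3]
  [6, 20, 0, 0]
  [8, 25, 11, 0]
D(2):
  [0, 17, 3, -6]
  [3, 0, -7, -3]
  [6, 20, 0, 0]
  [8, 25, 11, 0]
D(3):
  [0, 17, 3, -6]
  [-1, 0, -7, -7]
  [6, 20, 0, 0]
  [8, 25, 11, 0]
D(4):
  [0, 17, 3, -6]
  [-1, 0, -7, -7]
  [6, 20, 0, 0]
  [8, 25, 11, 0]
Answer: T*[1][4] = -6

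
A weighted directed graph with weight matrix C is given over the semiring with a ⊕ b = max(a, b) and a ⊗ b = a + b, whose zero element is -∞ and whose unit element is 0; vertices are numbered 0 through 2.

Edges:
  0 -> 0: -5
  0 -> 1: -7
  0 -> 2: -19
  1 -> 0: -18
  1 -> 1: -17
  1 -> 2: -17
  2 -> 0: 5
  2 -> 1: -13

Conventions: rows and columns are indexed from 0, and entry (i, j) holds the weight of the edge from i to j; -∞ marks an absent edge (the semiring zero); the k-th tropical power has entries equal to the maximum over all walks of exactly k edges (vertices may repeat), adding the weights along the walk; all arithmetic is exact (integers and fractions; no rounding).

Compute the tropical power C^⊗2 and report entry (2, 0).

C^⊗2:
  [-10, -12, -24]
  [-12, -25, -34]
  [0, -2, -14]
Key observation: the optimum is the walk 2->0->0, with weight 5 + (-5) = 0.
Optimal value attained by: walk 2->0->0.
Answer: (C^⊗2)[2][0] = 0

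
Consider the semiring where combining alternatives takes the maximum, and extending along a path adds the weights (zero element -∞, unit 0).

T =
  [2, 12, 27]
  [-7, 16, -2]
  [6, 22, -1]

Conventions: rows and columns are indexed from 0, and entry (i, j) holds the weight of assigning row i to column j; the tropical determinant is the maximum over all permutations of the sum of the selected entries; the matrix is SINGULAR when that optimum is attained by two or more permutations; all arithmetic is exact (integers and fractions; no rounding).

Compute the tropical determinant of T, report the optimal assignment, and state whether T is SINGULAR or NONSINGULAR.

σ = (0, 1, 2): 2 + 16 + (-1) = 17
σ = (0, 2, 1): 2 + (-2) + 22 = 22
σ = (1, 0, 2): 12 + (-7) + (-1) = 4
σ = (1, 2, 0): 12 + (-2) + 6 = 16
σ = (2, 0, 1): 27 + (-7) + 22 = 42
σ = (2, 1, 0): 27 + 16 + 6 = 49
Optimal value attained by: σ = (2, 1, 0).
Answer: det⊕(T) = 49; verdict: NONSINGULAR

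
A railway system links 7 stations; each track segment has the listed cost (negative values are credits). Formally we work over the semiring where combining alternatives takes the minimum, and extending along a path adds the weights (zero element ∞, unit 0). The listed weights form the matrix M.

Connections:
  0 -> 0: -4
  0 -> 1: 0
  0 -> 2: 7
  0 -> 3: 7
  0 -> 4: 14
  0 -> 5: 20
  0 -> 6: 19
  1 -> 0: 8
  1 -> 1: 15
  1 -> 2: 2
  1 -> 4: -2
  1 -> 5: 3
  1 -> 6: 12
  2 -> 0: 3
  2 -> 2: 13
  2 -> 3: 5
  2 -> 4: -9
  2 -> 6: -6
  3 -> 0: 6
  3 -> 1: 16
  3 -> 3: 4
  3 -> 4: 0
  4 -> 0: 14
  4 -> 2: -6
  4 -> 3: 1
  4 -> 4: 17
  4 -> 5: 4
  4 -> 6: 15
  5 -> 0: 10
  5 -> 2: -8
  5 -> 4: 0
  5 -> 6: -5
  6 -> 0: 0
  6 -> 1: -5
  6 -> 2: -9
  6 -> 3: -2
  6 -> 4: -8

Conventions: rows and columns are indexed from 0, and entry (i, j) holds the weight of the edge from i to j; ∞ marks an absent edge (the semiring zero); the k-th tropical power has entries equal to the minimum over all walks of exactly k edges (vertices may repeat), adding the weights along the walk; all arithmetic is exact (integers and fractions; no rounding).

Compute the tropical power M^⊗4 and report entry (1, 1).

M^⊗2:
  [-8, -4, 2, 3, -2, 3, 1]
  [4, 7, -8, -1, -7, 2, -4]
  [-6, -11, -15, -8, -14, -5, 6]
  [2, 6, -6, 1, 4, 4, 15]
  [-3, 10, -4, -1, -15, 21, -12]
  [-5, -10, -14, -7, -17, 4, -14]
  [-6, 0, -14, -7, -18, -4, -15]
M^⊗3:
  [-12, -8, -8, -1, -7, -1, -4]
  [-5, -9, -13, -6, -17, -3, -14]
  [-12, -6, -20, -13, -24, -10, -21]
  [-3, 2, -4, -1, -15, 8, -12]
  [-12, -17, -21, -14, -20, -11, -10]
  [-14, -19, -23, -16, -23, -13, -20]
  [-15, -20, -24, -17, -23, -14, -20]
M^⊗4:
  [-16, -12, -13, -6, -17, -5, -14]
  [-14, -19, -23, -16, -22, -13, -19]
  [-21, -26, -30, -23, -29, -20, -26]
  [-12, -17, -21, -14, -20, -11, -10]
  [-18, -15, -26, -19, -30, -16, -27]
  [-20, -25, -29, -22, -32, -19, -29]
  [-21, -25, -29, -22, -33, -19, -30]
Key observation: the optimum is the walk 1->4->2->6->1, with weight (-2) + (-6) + (-6) + (-5) = -19.
Optimal value attained by: walk 1->4->2->6->1.
Answer: (M^⊗4)[1][1] = -19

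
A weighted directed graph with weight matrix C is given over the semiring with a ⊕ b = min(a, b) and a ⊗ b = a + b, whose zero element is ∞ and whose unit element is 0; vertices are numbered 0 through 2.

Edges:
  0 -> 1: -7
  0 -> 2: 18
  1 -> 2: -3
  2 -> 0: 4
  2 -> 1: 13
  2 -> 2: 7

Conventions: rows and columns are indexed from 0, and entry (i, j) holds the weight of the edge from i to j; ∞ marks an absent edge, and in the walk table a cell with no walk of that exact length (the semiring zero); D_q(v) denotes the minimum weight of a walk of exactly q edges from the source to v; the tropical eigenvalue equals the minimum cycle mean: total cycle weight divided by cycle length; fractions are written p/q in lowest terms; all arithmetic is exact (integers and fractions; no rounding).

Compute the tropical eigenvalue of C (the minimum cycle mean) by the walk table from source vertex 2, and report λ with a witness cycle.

q=0: [∞, ∞, 0]
q=1: [4, 13, 7]
q=2: [11, -3, 10]
q=3: [14, 4, -6]
Optimal cycle mean attained by: cycle 0->1->2->0, total (-7) + (-3) + 4, length 3.
Answer: λ = -2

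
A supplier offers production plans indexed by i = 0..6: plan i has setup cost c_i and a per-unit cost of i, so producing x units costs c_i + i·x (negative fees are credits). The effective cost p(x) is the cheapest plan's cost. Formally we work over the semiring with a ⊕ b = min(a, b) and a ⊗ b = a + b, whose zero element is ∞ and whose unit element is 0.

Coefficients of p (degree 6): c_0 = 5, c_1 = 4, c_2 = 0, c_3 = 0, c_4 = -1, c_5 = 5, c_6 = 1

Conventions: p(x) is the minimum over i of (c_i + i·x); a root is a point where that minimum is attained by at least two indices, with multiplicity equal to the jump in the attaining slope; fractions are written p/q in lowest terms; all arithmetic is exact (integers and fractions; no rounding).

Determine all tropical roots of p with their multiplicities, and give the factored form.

hull edge (i=0, c=5) to (i=2, c=0): slope -5/2, span 2
hull edge (i=2, c=0) to (i=4, c=-1): slope -1/2, span 2
hull edge (i=4, c=-1) to (i=6, c=1): slope 1, span 2
Factored form: p(x) = 1 ⊗ (x ⊕ (-1)) ⊗ (x ⊕ (-1)) ⊗ (x ⊕ 1/2) ⊗ (x ⊕ 1/2) ⊗ (x ⊕ 5/2) ⊗ (x ⊕ 5/2)
Answer: roots = -1 (mult 2), 1/2 (mult 2), 5/2 (mult 2)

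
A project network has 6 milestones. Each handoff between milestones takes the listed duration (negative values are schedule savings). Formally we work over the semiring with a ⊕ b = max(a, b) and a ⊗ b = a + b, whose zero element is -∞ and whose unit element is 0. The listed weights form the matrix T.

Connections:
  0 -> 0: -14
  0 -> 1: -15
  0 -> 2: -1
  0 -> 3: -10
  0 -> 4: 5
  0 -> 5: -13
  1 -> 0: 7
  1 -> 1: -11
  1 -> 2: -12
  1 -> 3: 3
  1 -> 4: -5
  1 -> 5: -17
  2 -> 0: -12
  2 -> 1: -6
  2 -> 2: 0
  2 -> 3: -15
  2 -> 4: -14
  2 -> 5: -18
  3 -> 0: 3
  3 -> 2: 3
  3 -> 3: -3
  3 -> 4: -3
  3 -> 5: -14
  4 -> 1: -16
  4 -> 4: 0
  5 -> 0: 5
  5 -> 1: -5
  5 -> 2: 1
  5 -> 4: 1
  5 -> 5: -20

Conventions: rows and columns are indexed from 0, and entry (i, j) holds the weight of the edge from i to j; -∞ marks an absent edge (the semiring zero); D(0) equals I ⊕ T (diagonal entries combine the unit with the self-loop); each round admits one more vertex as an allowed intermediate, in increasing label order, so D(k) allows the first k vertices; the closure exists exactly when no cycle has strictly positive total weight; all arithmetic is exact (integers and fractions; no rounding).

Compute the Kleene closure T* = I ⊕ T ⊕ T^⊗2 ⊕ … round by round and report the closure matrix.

D(0):
  [0, -15, -1, -10, 5, -13]
  [7, 0, -12, 3, -5, -17]
  [-12, -6, 0, -15, -14, -18]
  [3, -∞, 3, 0, -3, -14]
  [-∞, -16, -∞, -∞, 0, -∞]
  [5, -5, 1, -∞, 1, 0]
D(1):
  [0, -15, -1, -10, 5, -13]
  [7, 0, 6, 3, 12, -6]
  [-12, -6, 0, -15, -7, -18]
  [3, -12, 3, 0, 8, -10]
  [-∞, -16, -∞, -∞, 0, -∞]
  [5, -5, 4, -5, 10, 0]
D(2):
  [0, -15, -1, -10, 5, -13]
  [7, 0, 6, 3, 12, -6]
  [1, -6, 0, -3, 6, -12]
  [3, -12, 3, 0, 8, -10]
  [-9, -16, -10, -13, 0, -22]
  [5, -5, 4, -2, 10, 0]
D(3):
  [0, -7, -1, -4, 5, -13]
  [7, 0, 6, 3, 12, -6]
  [1, -6, 0, -3, 6, -12]
  [4, -3, 3, 0, 9, -9]
  [-9, -16, -10, -13, 0, -22]
  [5, -2, 4, 1, 10, 0]
D(4):
  [0, -7, -1, -4, 5, -13]
  [7, 0, 6, 3, 12, -6]
  [1, -6, 0, -3, 6, -12]
  [4, -3, 3, 0, 9, -9]
  [-9, -16, -10, -13, 0, -22]
  [5, -2, 4, 1, 10, 0]
D(5):
  [0, -7, -1, -4, 5, -13]
  [7, 0, 6, 3, 12, -6]
  [1, -6, 0, -3, 6, -12]
  [4, -3, 3, 0, 9, -9]
  [-9, -16, -10, -13, 0, -22]
  [5, -2, 4, 1, 10, 0]
D(6):
  [0, -7, -1, -4, 5, -13]
  [7, 0, 6, 3, 12, -6]
  [1, -6, 0, -3, 6, -12]
  [4, -3, 3, 0, 9, -9]
  [-9, -16, -10, -13, 0, -22]
  [5, -2, 4, 1, 10, 0]
Answer: T* = [[0, -7, -1, -4, 5, -13], [7, 0, 6, 3, 12, -6], [1, -6, 0, -3, 6, -12], [4, -3, 3, 0, 9, -9], [-9, -16, -10, -13, 0, -22], [5, -2, 4, 1, 10, 0]]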